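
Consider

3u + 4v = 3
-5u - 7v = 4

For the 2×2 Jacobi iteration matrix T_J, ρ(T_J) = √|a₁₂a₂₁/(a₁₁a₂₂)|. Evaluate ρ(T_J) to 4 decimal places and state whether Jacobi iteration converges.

a₁₂a₂₁/(a₁₁a₂₂) = (4)·(-5) / ((3)·(-7)) = 0.952381
ρ = √|0.952381| = √0.952381 = 0.9759
ρ < 1, so Jacobi converges

0.9759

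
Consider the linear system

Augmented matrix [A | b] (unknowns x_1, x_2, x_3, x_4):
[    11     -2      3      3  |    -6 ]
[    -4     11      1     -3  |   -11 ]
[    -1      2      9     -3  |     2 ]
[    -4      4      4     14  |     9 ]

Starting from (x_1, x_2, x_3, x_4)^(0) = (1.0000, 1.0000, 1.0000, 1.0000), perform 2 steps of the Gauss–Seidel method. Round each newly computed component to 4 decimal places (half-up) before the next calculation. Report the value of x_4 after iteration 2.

0.5485

Iteration 1:
  x_1 = (-6 - (-2)·1.0000 - (3)·1.0000 - (3)·1.0000) / (11) = -0.9091
  x_2 = (-11 - (-4)·-0.9091 - (1)·1.0000 - (-3)·1.0000) / (11) = -1.1488
  x_3 = (2 - (-1)·-0.9091 - (2)·-1.1488 - (-3)·1.0000) / (9) = 0.7098
  x_4 = (9 - (-4)·-0.9091 - (4)·-1.1488 - (4)·0.7098) / (14) = 0.5085
Iteration 2:
  x_1 = (-6 - (-2)·-1.1488 - (3)·0.7098 - (3)·0.5085) / (11) = -1.0866
  x_2 = (-11 - (-4)·-1.0866 - (1)·0.7098 - (-3)·0.5085) / (11) = -1.3210
  x_3 = (2 - (-1)·-1.0866 - (2)·-1.3210 - (-3)·0.5085) / (9) = 0.5645
  x_4 = (9 - (-4)·-1.0866 - (4)·-1.3210 - (4)·0.5645) / (14) = 0.5485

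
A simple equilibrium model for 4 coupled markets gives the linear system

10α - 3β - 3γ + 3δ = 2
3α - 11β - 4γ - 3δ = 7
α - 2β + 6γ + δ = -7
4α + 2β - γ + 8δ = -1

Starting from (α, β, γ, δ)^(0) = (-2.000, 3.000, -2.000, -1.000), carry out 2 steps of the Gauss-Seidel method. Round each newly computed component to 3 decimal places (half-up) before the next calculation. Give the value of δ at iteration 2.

-0.428

Iteration 1:
  α = (2 - (-3)·3.000 - (-3)·-2.000 - (3)·-1.000) / (10) = 0.800
  β = (7 - (3)·0.800 - (-4)·-2.000 - (-3)·-1.000) / (-11) = 0.582
  γ = (-7 - (1)·0.800 - (-2)·0.582 - (1)·-1.000) / (6) = -0.939
  δ = (-1 - (4)·0.800 - (2)·0.582 - (-1)·-0.939) / (8) = -0.788
Iteration 2:
  α = (2 - (-3)·0.582 - (-3)·-0.939 - (3)·-0.788) / (10) = 0.329
  β = (7 - (3)·0.329 - (-4)·-0.939 - (-3)·-0.788) / (-11) = 0.010
  γ = (-7 - (1)·0.329 - (-2)·0.010 - (1)·-0.788) / (6) = -1.087
  δ = (-1 - (4)·0.329 - (2)·0.010 - (-1)·-1.087) / (8) = -0.428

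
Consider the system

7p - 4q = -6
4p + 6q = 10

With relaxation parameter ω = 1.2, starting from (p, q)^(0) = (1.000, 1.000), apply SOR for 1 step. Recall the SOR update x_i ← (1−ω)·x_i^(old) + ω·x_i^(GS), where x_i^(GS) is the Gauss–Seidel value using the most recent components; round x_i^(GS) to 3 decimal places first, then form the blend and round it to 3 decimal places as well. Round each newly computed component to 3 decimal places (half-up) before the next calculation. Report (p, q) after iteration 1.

Iteration 1:
  p: GS value = (-6 - (-4)·1.000) / (7) = -0.286;  p ← (1−ω)·1.000 + ω·-0.286 = -0.543
  q: GS value = (10 - (4)·-0.543) / (6) = 2.029;  q ← (1−ω)·1.000 + ω·2.029 = 2.235

(-0.543, 2.235)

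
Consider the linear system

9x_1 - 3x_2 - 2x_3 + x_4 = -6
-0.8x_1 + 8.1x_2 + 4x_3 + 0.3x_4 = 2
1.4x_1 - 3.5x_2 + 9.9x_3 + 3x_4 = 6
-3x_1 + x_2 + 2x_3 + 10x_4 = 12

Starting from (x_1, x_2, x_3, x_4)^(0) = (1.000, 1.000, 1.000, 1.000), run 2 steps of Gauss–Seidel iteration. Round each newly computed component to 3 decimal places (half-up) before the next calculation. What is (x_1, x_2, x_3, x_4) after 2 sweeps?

Iteration 1:
  x_1 = (-6 - (-3)·1.000 - (-2)·1.000 - (1)·1.000) / (9) = -0.222
  x_2 = (2 - (-0.8)·-0.222 - (4)·1.000 - (0.3)·1.000) / (8.1) = -0.306
  x_3 = (6 - (1.4)·-0.222 - (-3.5)·-0.306 - (3)·1.000) / (9.9) = 0.226
  x_4 = (12 - (-3)·-0.222 - (1)·-0.306 - (2)·0.226) / (10) = 1.119
Iteration 2:
  x_1 = (-6 - (-3)·-0.306 - (-2)·0.226 - (1)·1.119) / (9) = -0.843
  x_2 = (2 - (-0.8)·-0.843 - (4)·0.226 - (0.3)·1.119) / (8.1) = 0.011
  x_3 = (6 - (1.4)·-0.843 - (-3.5)·0.011 - (3)·1.119) / (9.9) = 0.390
  x_4 = (12 - (-3)·-0.843 - (1)·0.011 - (2)·0.390) / (10) = 0.868

(-0.843, 0.011, 0.390, 0.868)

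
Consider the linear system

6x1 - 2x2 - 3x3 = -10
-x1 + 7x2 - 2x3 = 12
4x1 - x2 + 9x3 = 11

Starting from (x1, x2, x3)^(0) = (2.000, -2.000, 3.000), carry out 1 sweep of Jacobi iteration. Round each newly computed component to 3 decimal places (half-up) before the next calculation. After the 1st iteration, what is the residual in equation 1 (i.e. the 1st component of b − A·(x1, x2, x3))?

1.045

Iteration 1:
  x1 = (-10 - (-2)·-2.000 - (-3)·3.000) / (6) = -0.833
  x2 = (12 - (-1)·2.000 - (-2)·3.000) / (7) = 2.857
  x3 = (11 - (4)·2.000 - (-1)·-2.000) / (9) = 0.111
Residual b − A·x = (1.045, -8.610, 16.190)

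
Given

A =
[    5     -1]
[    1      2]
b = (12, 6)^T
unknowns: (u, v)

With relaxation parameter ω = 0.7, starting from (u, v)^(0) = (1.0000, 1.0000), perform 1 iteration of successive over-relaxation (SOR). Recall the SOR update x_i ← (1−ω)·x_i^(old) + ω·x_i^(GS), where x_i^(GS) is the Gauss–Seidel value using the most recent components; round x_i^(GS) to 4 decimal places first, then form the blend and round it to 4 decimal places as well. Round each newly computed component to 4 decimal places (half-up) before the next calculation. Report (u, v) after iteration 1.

Iteration 1:
  u: GS value = (12 - (-1)·1.0000) / (5) = 2.6000;  u ← (1−ω)·1.0000 + ω·2.6000 = 2.1200
  v: GS value = (6 - (1)·2.1200) / (2) = 1.9400;  v ← (1−ω)·1.0000 + ω·1.9400 = 1.6580

(2.1200, 1.6580)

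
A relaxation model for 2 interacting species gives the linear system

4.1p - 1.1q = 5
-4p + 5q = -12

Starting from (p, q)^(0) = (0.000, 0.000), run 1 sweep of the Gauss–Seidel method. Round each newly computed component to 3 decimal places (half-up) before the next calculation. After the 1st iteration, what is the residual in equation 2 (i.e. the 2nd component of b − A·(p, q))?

0.000

Iteration 1:
  p = (5 - (-1.1)·0.000) / (4.1) = 1.220
  q = (-12 - (-4)·1.220) / (5) = -1.424
Residual b − A·x = (-1.568, 0.000)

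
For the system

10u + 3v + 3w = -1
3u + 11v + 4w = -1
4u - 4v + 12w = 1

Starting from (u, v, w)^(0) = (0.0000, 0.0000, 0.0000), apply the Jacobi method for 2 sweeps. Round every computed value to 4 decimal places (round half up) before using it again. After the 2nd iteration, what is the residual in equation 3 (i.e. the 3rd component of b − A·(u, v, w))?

Iteration 1:
  u = (-1 - (3)·0.0000 - (3)·0.0000) / (10) = -0.1000
  v = (-1 - (3)·0.0000 - (4)·0.0000) / (11) = -0.0909
  w = (1 - (4)·0.0000 - (-4)·0.0000) / (12) = 0.0833
Iteration 2:
  u = (-1 - (3)·-0.0909 - (3)·0.0833) / (10) = -0.0977
  v = (-1 - (3)·-0.1000 - (4)·0.0833) / (11) = -0.0939
  w = (1 - (4)·-0.1000 - (-4)·-0.0909) / (12) = 0.0864
Residual b − A·x = (-0.0005, -0.0196, -0.0216)

-0.0216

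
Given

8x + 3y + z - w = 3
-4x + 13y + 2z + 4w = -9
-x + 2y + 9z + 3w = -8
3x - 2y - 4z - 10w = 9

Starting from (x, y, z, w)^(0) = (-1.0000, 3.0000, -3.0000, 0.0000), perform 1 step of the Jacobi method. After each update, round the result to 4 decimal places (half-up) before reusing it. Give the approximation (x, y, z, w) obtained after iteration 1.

(-0.3750, -0.5385, -1.6667, -0.6000)

Iteration 1:
  x = (3 - (3)·3.0000 - (1)·-3.0000 - (-1)·0.0000) / (8) = -0.3750
  y = (-9 - (-4)·-1.0000 - (2)·-3.0000 - (4)·0.0000) / (13) = -0.5385
  z = (-8 - (-1)·-1.0000 - (2)·3.0000 - (3)·0.0000) / (9) = -1.6667
  w = (9 - (3)·-1.0000 - (-2)·3.0000 - (-4)·-3.0000) / (-10) = -0.6000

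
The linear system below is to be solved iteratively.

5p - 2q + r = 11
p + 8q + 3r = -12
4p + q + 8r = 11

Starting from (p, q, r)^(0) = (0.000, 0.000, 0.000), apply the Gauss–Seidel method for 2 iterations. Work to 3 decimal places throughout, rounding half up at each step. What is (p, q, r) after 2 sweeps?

Iteration 1:
  p = (11 - (-2)·0.000 - (1)·0.000) / (5) = 2.200
  q = (-12 - (1)·2.200 - (3)·0.000) / (8) = -1.775
  r = (11 - (4)·2.200 - (1)·-1.775) / (8) = 0.497
Iteration 2:
  p = (11 - (-2)·-1.775 - (1)·0.497) / (5) = 1.391
  q = (-12 - (1)·1.391 - (3)·0.497) / (8) = -1.860
  r = (11 - (4)·1.391 - (1)·-1.860) / (8) = 0.912

(1.391, -1.860, 0.912)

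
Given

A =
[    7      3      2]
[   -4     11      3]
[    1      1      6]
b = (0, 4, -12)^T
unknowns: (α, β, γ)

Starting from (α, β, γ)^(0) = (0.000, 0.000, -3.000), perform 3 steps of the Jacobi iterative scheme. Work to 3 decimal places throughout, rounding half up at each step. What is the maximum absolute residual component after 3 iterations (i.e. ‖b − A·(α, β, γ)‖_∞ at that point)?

0.338

Iteration 1:
  α = (0 - (3)·0.000 - (2)·-3.000) / (7) = 0.857
  β = (4 - (-4)·0.000 - (3)·-3.000) / (11) = 1.182
  γ = (-12 - (1)·0.000 - (1)·0.000) / (6) = -2.000
Iteration 2:
  α = (0 - (3)·1.182 - (2)·-2.000) / (7) = 0.065
  β = (4 - (-4)·0.857 - (3)·-2.000) / (11) = 1.221
  γ = (-12 - (1)·0.857 - (1)·1.182) / (6) = -2.340
Iteration 3:
  α = (0 - (3)·1.221 - (2)·-2.340) / (7) = 0.145
  β = (4 - (-4)·0.065 - (3)·-2.340) / (11) = 1.025
  γ = (-12 - (1)·0.065 - (1)·1.221) / (6) = -2.214
Residual b − A·x = (0.338, -0.053, 0.114); ∞-norm = 0.338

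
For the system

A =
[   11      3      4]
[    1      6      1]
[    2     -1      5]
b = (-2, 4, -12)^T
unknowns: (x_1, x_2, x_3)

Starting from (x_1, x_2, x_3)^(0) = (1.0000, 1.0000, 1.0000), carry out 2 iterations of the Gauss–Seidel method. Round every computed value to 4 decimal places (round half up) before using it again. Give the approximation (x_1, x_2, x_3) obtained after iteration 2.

Iteration 1:
  x_1 = (-2 - (3)·1.0000 - (4)·1.0000) / (11) = -0.8182
  x_2 = (4 - (1)·-0.8182 - (1)·1.0000) / (6) = 0.6364
  x_3 = (-12 - (2)·-0.8182 - (-1)·0.6364) / (5) = -1.9454
Iteration 2:
  x_1 = (-2 - (3)·0.6364 - (4)·-1.9454) / (11) = 0.3520
  x_2 = (4 - (1)·0.3520 - (1)·-1.9454) / (6) = 0.9322
  x_3 = (-12 - (2)·0.3520 - (-1)·0.9322) / (5) = -2.3544

(0.3520, 0.9322, -2.3544)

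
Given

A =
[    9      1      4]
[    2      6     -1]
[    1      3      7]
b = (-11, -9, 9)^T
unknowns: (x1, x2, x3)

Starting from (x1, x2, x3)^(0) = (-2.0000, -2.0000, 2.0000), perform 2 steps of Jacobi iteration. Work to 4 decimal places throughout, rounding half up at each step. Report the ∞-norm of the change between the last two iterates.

0.6588

Iteration 1:
  x1 = (-11 - (1)·-2.0000 - (4)·2.0000) / (9) = -1.8889
  x2 = (-9 - (2)·-2.0000 - (-1)·2.0000) / (6) = -0.5000
  x3 = (9 - (1)·-2.0000 - (3)·-2.0000) / (7) = 2.4286
Iteration 2:
  x1 = (-11 - (1)·-0.5000 - (4)·2.4286) / (9) = -2.2460
  x2 = (-9 - (2)·-1.8889 - (-1)·2.4286) / (6) = -0.4656
  x3 = (9 - (1)·-1.8889 - (3)·-0.5000) / (7) = 1.7698
Change: (-0.3571, 0.0344, -0.6588) → max |·| = 0.6588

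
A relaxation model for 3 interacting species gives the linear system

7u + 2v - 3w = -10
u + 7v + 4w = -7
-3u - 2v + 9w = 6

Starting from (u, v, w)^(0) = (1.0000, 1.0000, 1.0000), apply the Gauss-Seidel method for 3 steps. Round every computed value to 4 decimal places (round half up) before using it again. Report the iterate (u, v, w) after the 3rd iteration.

(-1.1407, -0.9130, 0.0835)

Iteration 1:
  u = (-10 - (2)·1.0000 - (-3)·1.0000) / (7) = -1.2857
  v = (-7 - (1)·-1.2857 - (4)·1.0000) / (7) = -1.3878
  w = (6 - (-3)·-1.2857 - (-2)·-1.3878) / (9) = -0.0703
Iteration 2:
  u = (-10 - (2)·-1.3878 - (-3)·-0.0703) / (7) = -1.0622
  v = (-7 - (1)·-1.0622 - (4)·-0.0703) / (7) = -0.8081
  w = (6 - (-3)·-1.0622 - (-2)·-0.8081) / (9) = 0.1330
Iteration 3:
  u = (-10 - (2)·-0.8081 - (-3)·0.1330) / (7) = -1.1407
  v = (-7 - (1)·-1.1407 - (4)·0.1330) / (7) = -0.9130
  w = (6 - (-3)·-1.1407 - (-2)·-0.9130) / (9) = 0.0835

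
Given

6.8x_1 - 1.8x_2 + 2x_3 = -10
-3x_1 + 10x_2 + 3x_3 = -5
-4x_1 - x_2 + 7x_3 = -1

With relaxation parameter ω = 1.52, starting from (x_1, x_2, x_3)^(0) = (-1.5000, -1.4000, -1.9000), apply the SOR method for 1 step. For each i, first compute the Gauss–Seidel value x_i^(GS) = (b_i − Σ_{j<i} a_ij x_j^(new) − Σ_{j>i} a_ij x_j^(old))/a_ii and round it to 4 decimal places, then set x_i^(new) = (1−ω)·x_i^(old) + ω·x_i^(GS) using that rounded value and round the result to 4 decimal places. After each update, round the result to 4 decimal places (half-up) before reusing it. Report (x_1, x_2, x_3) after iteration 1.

(-1.1692, 0.3012, -0.1792)

Iteration 1:
  x_1: GS value = (-10 - (-1.8)·-1.4000 - (2)·-1.9000) / (6.8) = -1.2824;  x_1 ← (1−ω)·-1.5000 + ω·-1.2824 = -1.1692
  x_2: GS value = (-5 - (-3)·-1.1692 - (3)·-1.9000) / (10) = -0.2808;  x_2 ← (1−ω)·-1.4000 + ω·-0.2808 = 0.3012
  x_3: GS value = (-1 - (-4)·-1.1692 - (-1)·0.3012) / (7) = -0.7679;  x_3 ← (1−ω)·-1.9000 + ω·-0.7679 = -0.1792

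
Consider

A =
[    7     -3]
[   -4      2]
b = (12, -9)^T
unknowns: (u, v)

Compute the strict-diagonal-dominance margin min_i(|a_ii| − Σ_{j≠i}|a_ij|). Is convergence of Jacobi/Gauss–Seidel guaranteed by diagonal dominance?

-2

row 1: |7| − (3) = 4
row 2: |2| − (4) = -2
minimum over rows = -2 → not strictly diagonally dominant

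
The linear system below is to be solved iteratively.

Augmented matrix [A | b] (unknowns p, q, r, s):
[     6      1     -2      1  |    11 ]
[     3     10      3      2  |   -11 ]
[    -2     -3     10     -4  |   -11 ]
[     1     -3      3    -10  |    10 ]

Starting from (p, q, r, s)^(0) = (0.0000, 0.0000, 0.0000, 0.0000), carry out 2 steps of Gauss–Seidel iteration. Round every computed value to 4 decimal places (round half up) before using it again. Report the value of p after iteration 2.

Iteration 1:
  p = (11 - (1)·0.0000 - (-2)·0.0000 - (1)·0.0000) / (6) = 1.8333
  q = (-11 - (3)·1.8333 - (3)·0.0000 - (2)·0.0000) / (10) = -1.6500
  r = (-11 - (-2)·1.8333 - (-3)·-1.6500 - (-4)·0.0000) / (10) = -1.2283
  s = (10 - (1)·1.8333 - (-3)·-1.6500 - (3)·-1.2283) / (-10) = -0.6902
Iteration 2:
  p = (11 - (1)·-1.6500 - (-2)·-1.2283 - (1)·-0.6902) / (6) = 1.8139
  q = (-11 - (3)·1.8139 - (3)·-1.2283 - (2)·-0.6902) / (10) = -1.1376
  r = (-11 - (-2)·1.8139 - (-3)·-1.1376 - (-4)·-0.6902) / (10) = -1.3546
  s = (10 - (1)·1.8139 - (-3)·-1.1376 - (3)·-1.3546) / (-10) = -0.8837

1.8139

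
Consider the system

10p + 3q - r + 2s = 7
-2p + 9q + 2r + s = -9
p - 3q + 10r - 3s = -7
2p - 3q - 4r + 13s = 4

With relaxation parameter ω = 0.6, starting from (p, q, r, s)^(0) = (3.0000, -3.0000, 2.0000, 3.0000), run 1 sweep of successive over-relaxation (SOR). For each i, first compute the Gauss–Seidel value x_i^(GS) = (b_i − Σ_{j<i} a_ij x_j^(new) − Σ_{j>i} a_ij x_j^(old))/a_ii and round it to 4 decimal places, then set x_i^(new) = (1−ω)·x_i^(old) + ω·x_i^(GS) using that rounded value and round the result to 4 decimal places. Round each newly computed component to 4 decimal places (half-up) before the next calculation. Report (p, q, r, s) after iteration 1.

Iteration 1:
  p: GS value = (7 - (3)·-3.0000 - (-1)·2.0000 - (2)·3.0000) / (10) = 1.2000;  p ← (1−ω)·3.0000 + ω·1.2000 = 1.9200
  q: GS value = (-9 - (-2)·1.9200 - (2)·2.0000 - (1)·3.0000) / (9) = -1.3511;  q ← (1−ω)·-3.0000 + ω·-1.3511 = -2.0107
  r: GS value = (-7 - (1)·1.9200 - (-3)·-2.0107 - (-3)·3.0000) / (10) = -0.5952;  r ← (1−ω)·2.0000 + ω·-0.5952 = 0.4429
  s: GS value = (4 - (2)·1.9200 - (-3)·-2.0107 - (-4)·0.4429) / (13) = -0.3154;  s ← (1−ω)·3.0000 + ω·-0.3154 = 1.0108

(1.9200, -2.0107, 0.4429, 1.0108)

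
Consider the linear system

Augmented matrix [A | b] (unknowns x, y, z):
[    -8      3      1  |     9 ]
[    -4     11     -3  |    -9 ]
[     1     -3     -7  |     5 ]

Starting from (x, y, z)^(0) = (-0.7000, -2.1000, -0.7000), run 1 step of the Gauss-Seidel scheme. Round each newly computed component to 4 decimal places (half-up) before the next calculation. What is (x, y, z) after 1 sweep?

Iteration 1:
  x = (9 - (3)·-2.1000 - (1)·-0.7000) / (-8) = -2.0000
  y = (-9 - (-4)·-2.0000 - (-3)·-0.7000) / (11) = -1.7364
  z = (5 - (1)·-2.0000 - (-3)·-1.7364) / (-7) = -0.2558

(-2.0000, -1.7364, -0.2558)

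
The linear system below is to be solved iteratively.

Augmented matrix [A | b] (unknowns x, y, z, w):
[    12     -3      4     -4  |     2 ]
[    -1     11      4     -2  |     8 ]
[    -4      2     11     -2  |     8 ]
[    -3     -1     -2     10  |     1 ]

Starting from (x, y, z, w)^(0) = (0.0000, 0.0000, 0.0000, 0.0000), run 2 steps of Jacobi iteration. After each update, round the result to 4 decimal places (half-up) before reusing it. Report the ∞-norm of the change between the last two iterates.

0.2682

Iteration 1:
  x = (2 - (-3)·0.0000 - (4)·0.0000 - (-4)·0.0000) / (12) = 0.1667
  y = (8 - (-1)·0.0000 - (4)·0.0000 - (-2)·0.0000) / (11) = 0.7273
  z = (8 - (-4)·0.0000 - (2)·0.0000 - (-2)·0.0000) / (11) = 0.7273
  w = (1 - (-3)·0.0000 - (-1)·0.0000 - (-2)·0.0000) / (10) = 0.1000
Iteration 2:
  x = (2 - (-3)·0.7273 - (4)·0.7273 - (-4)·0.1000) / (12) = 0.1394
  y = (8 - (-1)·0.1667 - (4)·0.7273 - (-2)·0.1000) / (11) = 0.4961
  z = (8 - (-4)·0.1667 - (2)·0.7273 - (-2)·0.1000) / (11) = 0.6738
  w = (1 - (-3)·0.1667 - (-1)·0.7273 - (-2)·0.7273) / (10) = 0.3682
Change: (-0.0273, -0.2312, -0.0535, 0.2682) → max |·| = 0.2682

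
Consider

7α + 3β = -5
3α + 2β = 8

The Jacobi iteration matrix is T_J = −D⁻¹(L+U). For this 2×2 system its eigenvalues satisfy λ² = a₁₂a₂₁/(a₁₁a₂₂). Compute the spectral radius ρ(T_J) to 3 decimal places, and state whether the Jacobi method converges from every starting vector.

a₁₂a₂₁/(a₁₁a₂₂) = (3)·(3) / ((7)·(2)) = 0.642857
ρ = √|0.642857| = √0.642857 = 0.802
ρ < 1, so Jacobi converges

0.802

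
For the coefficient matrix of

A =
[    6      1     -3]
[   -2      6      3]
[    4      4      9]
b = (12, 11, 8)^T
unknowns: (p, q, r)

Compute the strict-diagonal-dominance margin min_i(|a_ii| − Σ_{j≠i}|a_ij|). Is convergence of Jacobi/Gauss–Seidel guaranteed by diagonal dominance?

1

row 1: |6| − (1+3) = 2
row 2: |6| − (2+3) = 1
row 3: |9| − (4+4) = 1
minimum over rows = 1 → strictly diagonally dominant (convergence guaranteed)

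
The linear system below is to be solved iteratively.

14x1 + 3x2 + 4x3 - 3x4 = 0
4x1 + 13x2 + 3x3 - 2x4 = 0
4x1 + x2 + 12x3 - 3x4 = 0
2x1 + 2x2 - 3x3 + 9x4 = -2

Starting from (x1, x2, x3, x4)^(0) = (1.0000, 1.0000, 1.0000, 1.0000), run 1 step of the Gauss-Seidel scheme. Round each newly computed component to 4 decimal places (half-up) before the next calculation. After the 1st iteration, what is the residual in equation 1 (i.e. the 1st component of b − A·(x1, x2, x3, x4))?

Iteration 1:
  x1 = (0 - (3)·1.0000 - (4)·1.0000 - (-3)·1.0000) / (14) = -0.2857
  x2 = (0 - (4)·-0.2857 - (3)·1.0000 - (-2)·1.0000) / (13) = 0.0110
  x3 = (0 - (4)·-0.2857 - (1)·0.0110 - (-3)·1.0000) / (12) = 0.3443
  x4 = (-2 - (2)·-0.2857 - (2)·0.0110 - (-3)·0.3443) / (9) = -0.0464
Residual b − A·x = (2.4504, -0.1259, -3.1390, -0.0001)

2.4504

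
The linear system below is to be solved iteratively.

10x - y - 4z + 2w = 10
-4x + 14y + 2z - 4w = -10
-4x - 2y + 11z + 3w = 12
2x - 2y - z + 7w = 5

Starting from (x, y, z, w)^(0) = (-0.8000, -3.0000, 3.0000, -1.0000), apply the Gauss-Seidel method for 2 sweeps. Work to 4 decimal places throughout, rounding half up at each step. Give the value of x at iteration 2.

Iteration 1:
  x = (10 - (-1)·-3.0000 - (-4)·3.0000 - (2)·-1.0000) / (10) = 2.1000
  y = (-10 - (-4)·2.1000 - (2)·3.0000 - (-4)·-1.0000) / (14) = -0.8286
  z = (12 - (-4)·2.1000 - (-2)·-0.8286 - (3)·-1.0000) / (11) = 1.9766
  w = (5 - (2)·2.1000 - (-2)·-0.8286 - (-1)·1.9766) / (7) = 0.1599
Iteration 2:
  x = (10 - (-1)·-0.8286 - (-4)·1.9766 - (2)·0.1599) / (10) = 1.6758
  y = (-10 - (-4)·1.6758 - (2)·1.9766 - (-4)·0.1599) / (14) = -0.4722
  z = (12 - (-4)·1.6758 - (-2)·-0.4722 - (3)·0.1599) / (11) = 1.5708
  w = (5 - (2)·1.6758 - (-2)·-0.4722 - (-1)·1.5708) / (7) = 0.3250

1.6758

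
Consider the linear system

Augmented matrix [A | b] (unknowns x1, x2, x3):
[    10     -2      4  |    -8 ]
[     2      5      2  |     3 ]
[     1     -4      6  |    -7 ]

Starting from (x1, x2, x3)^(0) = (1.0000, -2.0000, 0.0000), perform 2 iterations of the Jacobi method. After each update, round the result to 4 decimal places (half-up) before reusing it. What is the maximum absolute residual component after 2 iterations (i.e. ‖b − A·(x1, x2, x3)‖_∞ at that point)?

Iteration 1:
  x1 = (-8 - (-2)·-2.0000 - (4)·0.0000) / (10) = -1.2000
  x2 = (3 - (2)·1.0000 - (2)·0.0000) / (5) = 0.2000
  x3 = (-7 - (1)·1.0000 - (-4)·-2.0000) / (6) = -2.6667
Iteration 2:
  x1 = (-8 - (-2)·0.2000 - (4)·-2.6667) / (10) = 0.3067
  x2 = (3 - (2)·-1.2000 - (2)·-2.6667) / (5) = 2.1467
  x3 = (-7 - (1)·-1.2000 - (-4)·0.2000) / (6) = -0.8333
Residual b − A·x = (-3.4404, -6.6803, 6.2799); ∞-norm = 6.6803

6.6803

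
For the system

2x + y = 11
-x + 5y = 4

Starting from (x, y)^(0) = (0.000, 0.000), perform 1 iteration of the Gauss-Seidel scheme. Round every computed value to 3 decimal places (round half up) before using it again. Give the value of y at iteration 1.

1.900

Iteration 1:
  x = (11 - (1)·0.000) / (2) = 5.500
  y = (4 - (-1)·5.500) / (5) = 1.900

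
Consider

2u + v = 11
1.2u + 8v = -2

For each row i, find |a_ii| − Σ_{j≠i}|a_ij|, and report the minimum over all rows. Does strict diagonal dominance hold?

row 1: |2| − (1) = 1
row 2: |8| − (1.2) = 6.8
minimum over rows = 1 → strictly diagonally dominant (convergence guaranteed)

1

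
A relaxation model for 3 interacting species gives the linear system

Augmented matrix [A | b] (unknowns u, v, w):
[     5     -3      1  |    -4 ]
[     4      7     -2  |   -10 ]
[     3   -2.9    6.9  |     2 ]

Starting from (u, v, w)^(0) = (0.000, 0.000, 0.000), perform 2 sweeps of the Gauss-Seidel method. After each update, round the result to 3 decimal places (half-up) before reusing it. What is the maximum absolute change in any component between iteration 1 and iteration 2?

Iteration 1:
  u = (-4 - (-3)·0.000 - (1)·0.000) / (5) = -0.800
  v = (-10 - (4)·-0.800 - (-2)·0.000) / (7) = -0.971
  w = (2 - (3)·-0.800 - (-2.9)·-0.971) / (6.9) = 0.230
Iteration 2:
  u = (-4 - (-3)·-0.971 - (1)·0.230) / (5) = -1.429
  v = (-10 - (4)·-1.429 - (-2)·0.230) / (7) = -0.546
  w = (2 - (3)·-1.429 - (-2.9)·-0.546) / (6.9) = 0.682
Change: (-0.629, 0.425, 0.452) → max |·| = 0.629

0.629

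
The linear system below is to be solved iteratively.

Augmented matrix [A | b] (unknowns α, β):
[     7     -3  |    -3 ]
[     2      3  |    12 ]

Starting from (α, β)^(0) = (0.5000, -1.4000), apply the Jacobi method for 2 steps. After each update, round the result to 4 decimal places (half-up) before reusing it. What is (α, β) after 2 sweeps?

Iteration 1:
  α = (-3 - (-3)·-1.4000) / (7) = -1.0286
  β = (12 - (2)·0.5000) / (3) = 3.6667
Iteration 2:
  α = (-3 - (-3)·3.6667) / (7) = 1.1429
  β = (12 - (2)·-1.0286) / (3) = 4.6857

(1.1429, 4.6857)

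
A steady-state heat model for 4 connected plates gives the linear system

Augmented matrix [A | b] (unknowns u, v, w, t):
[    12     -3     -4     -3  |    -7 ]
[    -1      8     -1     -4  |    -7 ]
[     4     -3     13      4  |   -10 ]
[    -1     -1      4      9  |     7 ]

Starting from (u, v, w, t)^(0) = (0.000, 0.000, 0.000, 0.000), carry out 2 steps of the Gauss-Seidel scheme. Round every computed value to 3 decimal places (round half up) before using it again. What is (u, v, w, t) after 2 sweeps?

Iteration 1:
  u = (-7 - (-3)·0.000 - (-4)·0.000 - (-3)·0.000) / (12) = -0.583
  v = (-7 - (-1)·-0.583 - (-1)·0.000 - (-4)·0.000) / (8) = -0.948
  w = (-10 - (4)·-0.583 - (-3)·-0.948 - (4)·0.000) / (13) = -0.809
  t = (7 - (-1)·-0.583 - (-1)·-0.948 - (4)·-0.809) / (9) = 0.967
Iteration 2:
  u = (-7 - (-3)·-0.948 - (-4)·-0.809 - (-3)·0.967) / (12) = -0.848
  v = (-7 - (-1)·-0.848 - (-1)·-0.809 - (-4)·0.967) / (8) = -0.599
  w = (-10 - (4)·-0.848 - (-3)·-0.599 - (4)·0.967) / (13) = -0.944
  t = (7 - (-1)·-0.848 - (-1)·-0.599 - (4)·-0.944) / (9) = 1.037

(-0.848, -0.599, -0.944, 1.037)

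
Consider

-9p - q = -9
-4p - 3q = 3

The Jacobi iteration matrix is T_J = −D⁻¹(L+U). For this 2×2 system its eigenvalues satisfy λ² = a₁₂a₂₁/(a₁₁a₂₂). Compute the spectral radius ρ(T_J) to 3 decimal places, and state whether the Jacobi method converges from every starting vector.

0.385

a₁₂a₂₁/(a₁₁a₂₂) = (-1)·(-4) / ((-9)·(-3)) = 0.148148
ρ = √|0.148148| = √0.148148 = 0.385
ρ < 1, so Jacobi converges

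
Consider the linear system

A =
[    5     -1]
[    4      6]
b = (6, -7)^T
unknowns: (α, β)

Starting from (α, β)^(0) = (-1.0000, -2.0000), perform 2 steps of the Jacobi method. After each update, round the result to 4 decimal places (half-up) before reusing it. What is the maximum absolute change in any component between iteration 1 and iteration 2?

1.2000

Iteration 1:
  α = (6 - (-1)·-2.0000) / (5) = 0.8000
  β = (-7 - (4)·-1.0000) / (6) = -0.5000
Iteration 2:
  α = (6 - (-1)·-0.5000) / (5) = 1.1000
  β = (-7 - (4)·0.8000) / (6) = -1.7000
Change: (0.3000, -1.2000) → max |·| = 1.2000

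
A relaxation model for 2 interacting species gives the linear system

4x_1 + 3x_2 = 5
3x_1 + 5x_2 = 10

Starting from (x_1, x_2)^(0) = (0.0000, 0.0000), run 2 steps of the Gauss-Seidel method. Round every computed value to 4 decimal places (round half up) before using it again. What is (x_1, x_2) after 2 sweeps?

(0.3125, 1.8125)

Iteration 1:
  x_1 = (5 - (3)·0.0000) / (4) = 1.2500
  x_2 = (10 - (3)·1.2500) / (5) = 1.2500
Iteration 2:
  x_1 = (5 - (3)·1.2500) / (4) = 0.3125
  x_2 = (10 - (3)·0.3125) / (5) = 1.8125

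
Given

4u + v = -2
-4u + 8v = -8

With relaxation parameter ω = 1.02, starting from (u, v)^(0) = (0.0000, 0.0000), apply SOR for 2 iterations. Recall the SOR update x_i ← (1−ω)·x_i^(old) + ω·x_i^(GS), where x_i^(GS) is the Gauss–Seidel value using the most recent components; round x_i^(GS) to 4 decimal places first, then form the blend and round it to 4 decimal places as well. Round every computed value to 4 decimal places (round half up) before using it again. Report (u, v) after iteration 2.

Iteration 1:
  u: GS value = (-2 - (1)·0.0000) / (4) = -0.5000;  u ← (1−ω)·0.0000 + ω·-0.5000 = -0.5100
  v: GS value = (-8 - (-4)·-0.5100) / (8) = -1.2550;  v ← (1−ω)·0.0000 + ω·-1.2550 = -1.2801
Iteration 2:
  u: GS value = (-2 - (1)·-1.2801) / (4) = -0.1800;  u ← (1−ω)·-0.5100 + ω·-0.1800 = -0.1734
  v: GS value = (-8 - (-4)·-0.1734) / (8) = -1.0867;  v ← (1−ω)·-1.2801 + ω·-1.0867 = -1.0828

(-0.1734, -1.0828)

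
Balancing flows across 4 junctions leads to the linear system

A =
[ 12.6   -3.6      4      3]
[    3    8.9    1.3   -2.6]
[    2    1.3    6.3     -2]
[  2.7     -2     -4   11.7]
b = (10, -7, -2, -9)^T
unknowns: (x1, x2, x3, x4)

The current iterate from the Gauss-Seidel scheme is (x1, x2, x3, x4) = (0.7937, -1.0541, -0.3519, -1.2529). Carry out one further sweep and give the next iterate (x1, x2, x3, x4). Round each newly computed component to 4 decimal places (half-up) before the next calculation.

One sweep:
  x1 = (10 - (-3.6)·-1.0541 - (4)·-0.3519 - (3)·-1.2529) / (12.6) = 0.9025
  x2 = (-7 - (3)·0.9025 - (1.3)·-0.3519 - (-2.6)·-1.2529) / (8.9) = -1.4053
  x3 = (-2 - (2)·0.9025 - (1.3)·-1.4053 - (-2)·-1.2529) / (6.3) = -0.7117
  x4 = (-9 - (2.7)·0.9025 - (-2)·-1.4053 - (-4)·-0.7117) / (11.7) = -1.4610

(0.9025, -1.4053, -0.7117, -1.4610)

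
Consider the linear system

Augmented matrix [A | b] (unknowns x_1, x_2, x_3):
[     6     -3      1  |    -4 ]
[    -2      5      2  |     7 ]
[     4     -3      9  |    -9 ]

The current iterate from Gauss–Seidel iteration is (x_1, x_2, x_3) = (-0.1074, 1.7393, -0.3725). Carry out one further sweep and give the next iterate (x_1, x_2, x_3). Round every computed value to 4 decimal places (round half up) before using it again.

One sweep:
  x_1 = (-4 - (-3)·1.7393 - (1)·-0.3725) / (6) = 0.2651
  x_2 = (7 - (-2)·0.2651 - (2)·-0.3725) / (5) = 1.6550
  x_3 = (-9 - (4)·0.2651 - (-3)·1.6550) / (9) = -0.5662

(0.2651, 1.6550, -0.5662)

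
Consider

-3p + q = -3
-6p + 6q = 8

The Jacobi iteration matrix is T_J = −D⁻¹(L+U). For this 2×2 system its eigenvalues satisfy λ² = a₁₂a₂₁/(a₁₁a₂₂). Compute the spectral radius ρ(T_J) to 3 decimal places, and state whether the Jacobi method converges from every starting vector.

0.577

a₁₂a₂₁/(a₁₁a₂₂) = (1)·(-6) / ((-3)·(6)) = 0.333333
ρ = √|0.333333| = √0.333333 = 0.577
ρ < 1, so Jacobi converges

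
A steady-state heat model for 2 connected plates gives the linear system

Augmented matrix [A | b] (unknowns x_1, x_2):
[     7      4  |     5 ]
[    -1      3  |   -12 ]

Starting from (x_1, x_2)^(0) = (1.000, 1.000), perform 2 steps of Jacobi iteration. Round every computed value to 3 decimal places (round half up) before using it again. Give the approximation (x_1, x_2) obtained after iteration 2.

(2.810, -3.952)

Iteration 1:
  x_1 = (5 - (4)·1.000) / (7) = 0.143
  x_2 = (-12 - (-1)·1.000) / (3) = -3.667
Iteration 2:
  x_1 = (5 - (4)·-3.667) / (7) = 2.810
  x_2 = (-12 - (-1)·0.143) / (3) = -3.952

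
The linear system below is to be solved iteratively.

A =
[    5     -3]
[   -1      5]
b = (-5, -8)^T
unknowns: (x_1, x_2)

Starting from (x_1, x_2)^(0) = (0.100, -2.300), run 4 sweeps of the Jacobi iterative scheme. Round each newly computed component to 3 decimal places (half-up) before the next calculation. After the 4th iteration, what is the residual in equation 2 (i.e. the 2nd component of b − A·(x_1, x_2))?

Iteration 1:
  x_1 = (-5 - (-3)·-2.300) / (5) = -2.380
  x_2 = (-8 - (-1)·0.100) / (5) = -1.580
Iteration 2:
  x_1 = (-5 - (-3)·-1.580) / (5) = -1.948
  x_2 = (-8 - (-1)·-2.380) / (5) = -2.076
Iteration 3:
  x_1 = (-5 - (-3)·-2.076) / (5) = -2.246
  x_2 = (-8 - (-1)·-1.948) / (5) = -1.990
Iteration 4:
  x_1 = (-5 - (-3)·-1.990) / (5) = -2.194
  x_2 = (-8 - (-1)·-2.246) / (5) = -2.049
Residual b − A·x = (-0.177, 0.051)

0.051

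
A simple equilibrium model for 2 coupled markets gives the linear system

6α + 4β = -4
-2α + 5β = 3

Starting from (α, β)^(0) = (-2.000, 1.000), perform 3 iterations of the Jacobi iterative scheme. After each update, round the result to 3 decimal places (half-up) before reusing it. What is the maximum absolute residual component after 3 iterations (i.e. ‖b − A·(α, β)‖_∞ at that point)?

1.282

Iteration 1:
  α = (-4 - (4)·1.000) / (6) = -1.333
  β = (3 - (-2)·-2.000) / (5) = -0.200
Iteration 2:
  α = (-4 - (4)·-0.200) / (6) = -0.533
  β = (3 - (-2)·-1.333) / (5) = 0.067
Iteration 3:
  α = (-4 - (4)·0.067) / (6) = -0.711
  β = (3 - (-2)·-0.533) / (5) = 0.387
Residual b − A·x = (-1.282, -0.357); ∞-norm = 1.282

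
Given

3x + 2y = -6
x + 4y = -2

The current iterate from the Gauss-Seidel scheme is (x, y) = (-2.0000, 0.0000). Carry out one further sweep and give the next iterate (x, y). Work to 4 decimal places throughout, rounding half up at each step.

(-2.0000, 0.0000)

One sweep:
  x = (-6 - (2)·0.0000) / (3) = -2.0000
  y = (-2 - (1)·-2.0000) / (4) = 0.0000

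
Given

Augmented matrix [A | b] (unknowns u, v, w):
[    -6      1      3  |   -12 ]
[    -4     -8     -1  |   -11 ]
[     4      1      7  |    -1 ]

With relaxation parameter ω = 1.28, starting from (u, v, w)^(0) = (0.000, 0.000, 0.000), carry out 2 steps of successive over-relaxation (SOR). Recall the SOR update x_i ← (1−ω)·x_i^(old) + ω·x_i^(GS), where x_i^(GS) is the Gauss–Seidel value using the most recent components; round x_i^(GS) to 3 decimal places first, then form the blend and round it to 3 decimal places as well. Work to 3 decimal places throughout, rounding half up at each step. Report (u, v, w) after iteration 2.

(0.540, 1.713, -0.309)

Iteration 1:
  u: GS value = (-12 - (1)·0.000 - (3)·0.000) / (-6) = 2.000;  u ← (1−ω)·0.000 + ω·2.000 = 2.560
  v: GS value = (-11 - (-4)·2.560 - (-1)·0.000) / (-8) = 0.095;  v ← (1−ω)·0.000 + ω·0.095 = 0.122
  w: GS value = (-1 - (4)·2.560 - (1)·0.122) / (7) = -1.623;  w ← (1−ω)·0.000 + ω·-1.623 = -2.077
Iteration 2:
  u: GS value = (-12 - (1)·0.122 - (3)·-2.077) / (-6) = 0.982;  u ← (1−ω)·2.560 + ω·0.982 = 0.540
  v: GS value = (-11 - (-4)·0.540 - (-1)·-2.077) / (-8) = 1.365;  v ← (1−ω)·0.122 + ω·1.365 = 1.713
  w: GS value = (-1 - (4)·0.540 - (1)·1.713) / (7) = -0.696;  w ← (1−ω)·-2.077 + ω·-0.696 = -0.309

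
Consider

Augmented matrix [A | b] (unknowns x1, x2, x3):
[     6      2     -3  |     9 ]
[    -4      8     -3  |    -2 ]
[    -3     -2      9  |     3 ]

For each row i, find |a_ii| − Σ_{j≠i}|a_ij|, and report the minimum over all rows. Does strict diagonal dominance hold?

row 1: |6| − (2+3) = 1
row 2: |8| − (4+3) = 1
row 3: |9| − (3+2) = 4
minimum over rows = 1 → strictly diagonally dominant (convergence guaranteed)

1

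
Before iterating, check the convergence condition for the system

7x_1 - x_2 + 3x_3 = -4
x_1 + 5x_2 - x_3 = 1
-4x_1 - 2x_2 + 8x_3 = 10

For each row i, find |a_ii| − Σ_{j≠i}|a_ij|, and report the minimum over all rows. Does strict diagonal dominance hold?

2

row 1: |7| − (1+3) = 3
row 2: |5| − (1+1) = 3
row 3: |8| − (4+2) = 2
minimum over rows = 2 → strictly diagonally dominant (convergence guaranteed)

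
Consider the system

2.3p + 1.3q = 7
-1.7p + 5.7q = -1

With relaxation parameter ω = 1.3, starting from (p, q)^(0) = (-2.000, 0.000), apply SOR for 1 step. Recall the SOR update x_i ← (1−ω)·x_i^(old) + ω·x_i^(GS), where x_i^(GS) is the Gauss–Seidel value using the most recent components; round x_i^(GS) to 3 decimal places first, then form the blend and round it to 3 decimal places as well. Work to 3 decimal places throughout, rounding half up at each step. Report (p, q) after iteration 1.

(4.556, 1.538)

Iteration 1:
  p: GS value = (7 - (1.3)·0.000) / (2.3) = 3.043;  p ← (1−ω)·-2.000 + ω·3.043 = 4.556
  q: GS value = (-1 - (-1.7)·4.556) / (5.7) = 1.183;  q ← (1−ω)·0.000 + ω·1.183 = 1.538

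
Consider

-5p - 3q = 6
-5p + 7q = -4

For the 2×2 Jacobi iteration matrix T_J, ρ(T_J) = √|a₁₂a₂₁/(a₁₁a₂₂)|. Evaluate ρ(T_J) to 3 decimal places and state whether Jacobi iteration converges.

a₁₂a₂₁/(a₁₁a₂₂) = (-3)·(-5) / ((-5)·(7)) = -0.428571
ρ = √|-0.428571| = √0.428571 = 0.655
ρ < 1, so Jacobi converges

0.655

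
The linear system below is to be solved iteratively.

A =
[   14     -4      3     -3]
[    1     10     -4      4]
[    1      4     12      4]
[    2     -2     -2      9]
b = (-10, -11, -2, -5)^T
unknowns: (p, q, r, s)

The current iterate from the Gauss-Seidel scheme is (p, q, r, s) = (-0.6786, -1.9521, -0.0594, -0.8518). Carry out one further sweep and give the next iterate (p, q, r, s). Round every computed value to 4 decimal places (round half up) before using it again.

(-1.4418, -0.6389, 0.4504, -0.2770)

One sweep:
  p = (-10 - (-4)·-1.9521 - (3)·-0.0594 - (-3)·-0.8518) / (14) = -1.4418
  q = (-11 - (1)·-1.4418 - (-4)·-0.0594 - (4)·-0.8518) / (10) = -0.6389
  r = (-2 - (1)·-1.4418 - (4)·-0.6389 - (4)·-0.8518) / (12) = 0.4504
  s = (-5 - (2)·-1.4418 - (-2)·-0.6389 - (-2)·0.4504) / (9) = -0.2770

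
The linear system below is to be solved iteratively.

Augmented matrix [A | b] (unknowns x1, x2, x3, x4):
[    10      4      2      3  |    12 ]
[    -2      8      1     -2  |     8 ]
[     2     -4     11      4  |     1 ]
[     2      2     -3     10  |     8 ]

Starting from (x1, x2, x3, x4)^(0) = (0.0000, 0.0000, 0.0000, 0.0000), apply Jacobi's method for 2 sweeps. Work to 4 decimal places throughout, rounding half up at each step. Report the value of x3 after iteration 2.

-0.0545

Iteration 1:
  x1 = (12 - (4)·0.0000 - (2)·0.0000 - (3)·0.0000) / (10) = 1.2000
  x2 = (8 - (-2)·0.0000 - (1)·0.0000 - (-2)·0.0000) / (8) = 1.0000
  x3 = (1 - (2)·0.0000 - (-4)·0.0000 - (4)·0.0000) / (11) = 0.0909
  x4 = (8 - (2)·0.0000 - (2)·0.0000 - (-3)·0.0000) / (10) = 0.8000
Iteration 2:
  x1 = (12 - (4)·1.0000 - (2)·0.0909 - (3)·0.8000) / (10) = 0.5418
  x2 = (8 - (-2)·1.2000 - (1)·0.0909 - (-2)·0.8000) / (8) = 1.4886
  x3 = (1 - (2)·1.2000 - (-4)·1.0000 - (4)·0.8000) / (11) = -0.0545
  x4 = (8 - (2)·1.2000 - (2)·1.0000 - (-3)·0.0909) / (10) = 0.3873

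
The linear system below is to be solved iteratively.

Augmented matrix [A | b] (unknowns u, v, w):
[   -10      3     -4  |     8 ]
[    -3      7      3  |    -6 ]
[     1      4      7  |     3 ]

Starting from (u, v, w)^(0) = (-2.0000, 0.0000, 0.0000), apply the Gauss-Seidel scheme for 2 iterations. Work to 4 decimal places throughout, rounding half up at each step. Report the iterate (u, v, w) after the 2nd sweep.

Iteration 1:
  u = (8 - (3)·0.0000 - (-4)·0.0000) / (-10) = -0.8000
  v = (-6 - (-3)·-0.8000 - (3)·0.0000) / (7) = -1.2000
  w = (3 - (1)·-0.8000 - (4)·-1.2000) / (7) = 1.2286
Iteration 2:
  u = (8 - (3)·-1.2000 - (-4)·1.2286) / (-10) = -1.6514
  v = (-6 - (-3)·-1.6514 - (3)·1.2286) / (7) = -2.0914
  w = (3 - (1)·-1.6514 - (4)·-2.0914) / (7) = 1.8596

(-1.6514, -2.0914, 1.8596)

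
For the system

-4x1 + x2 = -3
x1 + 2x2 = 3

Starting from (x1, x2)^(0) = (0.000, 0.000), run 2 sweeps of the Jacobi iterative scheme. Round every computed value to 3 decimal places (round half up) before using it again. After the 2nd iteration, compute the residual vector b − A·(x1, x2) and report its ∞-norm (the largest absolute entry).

Iteration 1:
  x1 = (-3 - (1)·0.000) / (-4) = 0.750
  x2 = (3 - (1)·0.000) / (2) = 1.500
Iteration 2:
  x1 = (-3 - (1)·1.500) / (-4) = 1.125
  x2 = (3 - (1)·0.750) / (2) = 1.125
Residual b − A·x = (0.375, -0.375); ∞-norm = 0.375

0.375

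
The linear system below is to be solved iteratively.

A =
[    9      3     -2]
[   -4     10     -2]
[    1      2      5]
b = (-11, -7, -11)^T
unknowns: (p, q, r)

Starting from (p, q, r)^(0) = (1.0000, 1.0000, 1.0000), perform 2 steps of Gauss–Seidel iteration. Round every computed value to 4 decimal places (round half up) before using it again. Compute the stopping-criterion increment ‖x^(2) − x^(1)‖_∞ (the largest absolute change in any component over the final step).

0.4569

Iteration 1:
  p = (-11 - (3)·1.0000 - (-2)·1.0000) / (9) = -1.3333
  q = (-7 - (-4)·-1.3333 - (-2)·1.0000) / (10) = -1.0333
  r = (-11 - (1)·-1.3333 - (2)·-1.0333) / (5) = -1.5200
Iteration 2:
  p = (-11 - (3)·-1.0333 - (-2)·-1.5200) / (9) = -1.2156
  q = (-7 - (-4)·-1.2156 - (-2)·-1.5200) / (10) = -1.4902
  r = (-11 - (1)·-1.2156 - (2)·-1.4902) / (5) = -1.3608
Change: (0.1177, -0.4569, 0.1592) → max |·| = 0.4569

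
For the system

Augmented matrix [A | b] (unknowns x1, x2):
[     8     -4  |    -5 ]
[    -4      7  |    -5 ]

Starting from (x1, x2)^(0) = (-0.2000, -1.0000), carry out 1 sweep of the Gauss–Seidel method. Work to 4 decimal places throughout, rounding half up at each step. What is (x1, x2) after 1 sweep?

(-1.1250, -1.3571)

Iteration 1:
  x1 = (-5 - (-4)·-1.0000) / (8) = -1.1250
  x2 = (-5 - (-4)·-1.1250) / (7) = -1.3571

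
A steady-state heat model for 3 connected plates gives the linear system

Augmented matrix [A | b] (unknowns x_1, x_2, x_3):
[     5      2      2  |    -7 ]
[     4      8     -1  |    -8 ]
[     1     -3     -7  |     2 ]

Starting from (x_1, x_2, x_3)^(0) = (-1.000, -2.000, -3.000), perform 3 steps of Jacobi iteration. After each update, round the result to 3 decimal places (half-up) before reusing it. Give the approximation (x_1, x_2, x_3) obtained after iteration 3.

Iteration 1:
  x_1 = (-7 - (2)·-2.000 - (2)·-3.000) / (5) = 0.600
  x_2 = (-8 - (4)·-1.000 - (-1)·-3.000) / (8) = -0.875
  x_3 = (2 - (1)·-1.000 - (-3)·-2.000) / (-7) = 0.429
Iteration 2:
  x_1 = (-7 - (2)·-0.875 - (2)·0.429) / (5) = -1.222
  x_2 = (-8 - (4)·0.600 - (-1)·0.429) / (8) = -1.246
  x_3 = (2 - (1)·0.600 - (-3)·-0.875) / (-7) = 0.175
Iteration 3:
  x_1 = (-7 - (2)·-1.246 - (2)·0.175) / (5) = -0.972
  x_2 = (-8 - (4)·-1.222 - (-1)·0.175) / (8) = -0.367
  x_3 = (2 - (1)·-1.222 - (-3)·-1.246) / (-7) = 0.074

(-0.972, -0.367, 0.074)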